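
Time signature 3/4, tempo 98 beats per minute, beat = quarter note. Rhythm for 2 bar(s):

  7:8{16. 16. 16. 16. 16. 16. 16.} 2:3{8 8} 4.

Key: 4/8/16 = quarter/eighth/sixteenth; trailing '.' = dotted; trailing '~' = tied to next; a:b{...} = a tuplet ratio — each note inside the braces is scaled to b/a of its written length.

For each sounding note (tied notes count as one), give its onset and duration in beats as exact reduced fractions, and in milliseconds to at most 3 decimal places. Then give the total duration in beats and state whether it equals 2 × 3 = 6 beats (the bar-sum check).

1) 0.0ms=0b +262.391ms=3/7b
2) 262.391ms=3/7b +262.391ms=3/7b
3) 524.781ms=6/7b +262.391ms=3/7b
4) 787.172ms=9/7b +262.391ms=3/7b
5) 1049.563ms=12/7b +262.391ms=3/7b
6) 1311.953ms=15/7b +262.391ms=3/7b
7) 1574.344ms=18/7b +262.391ms=3/7b
8) 1836.735ms=3b +459.184ms=3/4b
9) 2295.918ms=15/4b +459.184ms=3/4b
10) 2755.102ms=9/2b +918.367ms=3/2b
Σ=6b of 6 (98bpm 3/4) — PASS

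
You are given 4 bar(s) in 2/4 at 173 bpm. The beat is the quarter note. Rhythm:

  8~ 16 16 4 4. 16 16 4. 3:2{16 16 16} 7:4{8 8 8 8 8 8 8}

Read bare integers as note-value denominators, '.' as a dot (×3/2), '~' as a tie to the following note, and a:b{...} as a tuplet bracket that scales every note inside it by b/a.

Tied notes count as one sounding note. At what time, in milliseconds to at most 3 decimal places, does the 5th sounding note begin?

note 5 onset = 7/2b = 1213.873ms

1. 0.0ms @ 0 + 260.116ms (3/4)
2. 260.116ms @ 3/4 + 86.705ms (1/4)
3. 346.821ms @ 1 + 346.821ms (1)
4. 693.642ms @ 2 + 520.231ms (3/2)
5. 1213.873ms @ 7/2 + 86.705ms (1/4)
6. 1300.578ms @ 15/4 + 86.705ms (1/4)
7. 1387.283ms @ 4 + 520.231ms (3/2)
8. 1907.514ms @ 11/2 + 57.803ms (1/6)
9. 1965.318ms @ 17/3 + 57.803ms (1/6)
10. 2023.121ms @ 35/6 + 57.803ms (1/6)
11. 2080.925ms @ 6 + 99.092ms (2/7)
12. 2180.017ms @ 44/7 + 99.092ms (2/7)
13. 2279.108ms @ 46/7 + 99.092ms (2/7)
14. 2378.2ms @ 48/7 + 99.092ms (2/7)
15. 2477.291ms @ 50/7 + 99.092ms (2/7)
16. 2576.383ms @ 52/7 + 99.092ms (2/7)
17. 2675.475ms @ 54/7 + 99.092ms (2/7)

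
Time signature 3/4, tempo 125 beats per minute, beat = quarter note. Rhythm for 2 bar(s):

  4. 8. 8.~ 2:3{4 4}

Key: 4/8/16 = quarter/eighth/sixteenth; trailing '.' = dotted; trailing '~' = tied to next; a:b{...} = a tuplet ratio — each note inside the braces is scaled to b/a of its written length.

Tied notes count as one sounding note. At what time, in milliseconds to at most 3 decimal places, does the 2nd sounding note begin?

note 2 onset = 3/2b = 720.0ms

1. 0.0ms @ 0 + 720.0ms (3/2)
2. 720.0ms @ 3/2 + 360.0ms (3/4)
3. 1080.0ms @ 9/4 + 1080.0ms (9/4)
4. 2160.0ms @ 9/2 + 720.0ms (3/2)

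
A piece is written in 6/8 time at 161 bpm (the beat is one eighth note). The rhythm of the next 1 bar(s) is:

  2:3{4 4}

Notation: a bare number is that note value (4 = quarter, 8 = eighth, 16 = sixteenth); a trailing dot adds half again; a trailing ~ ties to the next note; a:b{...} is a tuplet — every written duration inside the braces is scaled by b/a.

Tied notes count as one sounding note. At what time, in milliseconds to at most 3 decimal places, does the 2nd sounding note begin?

note 2 onset = 3b = 1118.012ms

1. 0.0ms @ 0 + 1118.012ms (3)
2. 1118.012ms @ 3 + 1118.012ms (3)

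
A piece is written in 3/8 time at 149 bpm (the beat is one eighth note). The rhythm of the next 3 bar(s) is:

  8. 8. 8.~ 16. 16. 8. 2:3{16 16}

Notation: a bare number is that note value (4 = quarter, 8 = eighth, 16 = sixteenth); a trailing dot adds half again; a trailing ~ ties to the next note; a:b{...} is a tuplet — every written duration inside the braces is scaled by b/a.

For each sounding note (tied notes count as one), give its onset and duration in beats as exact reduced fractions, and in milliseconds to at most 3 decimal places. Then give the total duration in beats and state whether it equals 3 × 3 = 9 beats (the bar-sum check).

1) 0.0ms=0b +604.027ms=3/2b
2) 604.027ms=3/2b +604.027ms=3/2b
3) 1208.054ms=3b +906.04ms=9/4b
4) 2114.094ms=21/4b +302.013ms=3/4b
5) 2416.107ms=6b +604.027ms=3/2b
6) 3020.134ms=15/2b +302.013ms=3/4b
7) 3322.148ms=33/4b +302.013ms=3/4b
Σ=9b of 9 (149bpm 3/8) — PASS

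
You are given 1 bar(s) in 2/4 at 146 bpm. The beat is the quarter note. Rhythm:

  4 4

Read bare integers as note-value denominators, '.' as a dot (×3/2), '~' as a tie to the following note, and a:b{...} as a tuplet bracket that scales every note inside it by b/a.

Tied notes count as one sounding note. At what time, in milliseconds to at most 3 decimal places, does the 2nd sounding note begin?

1. 0.0ms @ 0 + 410.959ms (1)
2. 410.959ms @ 1 + 410.959ms (1)

note 2 onset = 1b = 410.959ms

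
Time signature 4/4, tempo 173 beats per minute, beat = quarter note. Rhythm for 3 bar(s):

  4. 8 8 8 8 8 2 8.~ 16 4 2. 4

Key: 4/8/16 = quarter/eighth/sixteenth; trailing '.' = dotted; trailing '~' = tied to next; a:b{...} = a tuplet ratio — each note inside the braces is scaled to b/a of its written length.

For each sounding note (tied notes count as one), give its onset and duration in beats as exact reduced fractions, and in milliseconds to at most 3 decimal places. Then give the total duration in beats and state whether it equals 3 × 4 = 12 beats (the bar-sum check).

1) 0.0ms=0b +520.231ms=3/2b
2) 520.231ms=3/2b +173.41ms=1/2b
3) 693.642ms=2b +173.41ms=1/2b
4) 867.052ms=5/2b +173.41ms=1/2b
5) 1040.462ms=3b +173.41ms=1/2b
6) 1213.873ms=7/2b +173.41ms=1/2b
7) 1387.283ms=4b +693.642ms=2b
8) 2080.925ms=6b +346.821ms=1b
9) 2427.746ms=7b +346.821ms=1b
10) 2774.566ms=8b +1040.462ms=3b
11) 3815.029ms=11b +346.821ms=1b
Σ=12b of 12 (173bpm 4/4) — PASS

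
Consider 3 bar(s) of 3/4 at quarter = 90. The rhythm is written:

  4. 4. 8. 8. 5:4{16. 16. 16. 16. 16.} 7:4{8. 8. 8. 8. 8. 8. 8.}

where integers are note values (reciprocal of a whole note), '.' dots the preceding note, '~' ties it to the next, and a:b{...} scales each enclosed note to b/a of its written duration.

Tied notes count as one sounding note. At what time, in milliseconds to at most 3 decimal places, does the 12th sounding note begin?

note 12 onset = 48/7b = 4571.429ms

1. 0.0ms @ 0 + 1000.0ms (3/2)
2. 1000.0ms @ 3/2 + 1000.0ms (3/2)
3. 2000.0ms @ 3 + 500.0ms (3/4)
4. 2500.0ms @ 15/4 + 500.0ms (3/4)
5. 3000.0ms @ 9/2 + 200.0ms (3/10)
6. 3200.0ms @ 24/5 + 200.0ms (3/10)
7. 3400.0ms @ 51/10 + 200.0ms (3/10)
8. 3600.0ms @ 27/5 + 200.0ms (3/10)
9. 3800.0ms @ 57/10 + 200.0ms (3/10)
10. 4000.0ms @ 6 + 285.714ms (3/7)
11. 4285.714ms @ 45/7 + 285.714ms (3/7)
12. 4571.429ms @ 48/7 + 285.714ms (3/7)
13. 4857.143ms @ 51/7 + 285.714ms (3/7)
14. 5142.857ms @ 54/7 + 285.714ms (3/7)
15. 5428.571ms @ 57/7 + 285.714ms (3/7)
16. 5714.286ms @ 60/7 + 285.714ms (3/7)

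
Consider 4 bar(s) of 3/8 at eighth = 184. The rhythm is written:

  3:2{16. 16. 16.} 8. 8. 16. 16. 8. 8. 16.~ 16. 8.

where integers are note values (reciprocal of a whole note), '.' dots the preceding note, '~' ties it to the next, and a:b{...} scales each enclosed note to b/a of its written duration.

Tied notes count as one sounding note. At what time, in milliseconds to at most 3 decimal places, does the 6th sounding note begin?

1. 0.0ms @ 0 + 163.043ms (1/2)
2. 163.043ms @ 1/2 + 163.043ms (1/2)
3. 326.087ms @ 1 + 163.043ms (1/2)
4. 489.13ms @ 3/2 + 489.13ms (3/2)
5. 978.261ms @ 3 + 489.13ms (3/2)
6. 1467.391ms @ 9/2 + 244.565ms (3/4)
7. 1711.957ms @ 21/4 + 244.565ms (3/4)
8. 1956.522ms @ 6 + 489.13ms (3/2)
9. 2445.652ms @ 15/2 + 489.13ms (3/2)
10. 2934.783ms @ 9 + 489.13ms (3/2)
11. 3423.913ms @ 21/2 + 489.13ms (3/2)

note 6 onset = 9/2b = 1467.391ms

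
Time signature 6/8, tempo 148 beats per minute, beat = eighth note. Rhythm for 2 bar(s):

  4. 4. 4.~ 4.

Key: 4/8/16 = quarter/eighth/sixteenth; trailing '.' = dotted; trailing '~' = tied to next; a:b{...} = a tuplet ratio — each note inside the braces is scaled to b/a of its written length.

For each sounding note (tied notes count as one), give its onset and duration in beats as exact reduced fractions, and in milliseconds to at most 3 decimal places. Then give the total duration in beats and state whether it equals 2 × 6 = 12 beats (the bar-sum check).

1) 0.0ms=0b +1216.216ms=3b
2) 1216.216ms=3b +1216.216ms=3b
3) 2432.432ms=6b +2432.432ms=6b
Σ=12b of 12 (148bpm 6/8) — PASS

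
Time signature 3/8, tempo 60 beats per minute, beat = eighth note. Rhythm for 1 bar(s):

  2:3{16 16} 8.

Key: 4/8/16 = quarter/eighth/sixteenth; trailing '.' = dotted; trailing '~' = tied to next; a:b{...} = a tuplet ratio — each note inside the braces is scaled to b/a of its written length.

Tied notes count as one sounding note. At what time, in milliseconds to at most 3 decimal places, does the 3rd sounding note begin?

1. 0.0ms @ 0 + 750.0ms (3/4)
2. 750.0ms @ 3/4 + 750.0ms (3/4)
3. 1500.0ms @ 3/2 + 1500.0ms (3/2)

note 3 onset = 3/2b = 1500.0ms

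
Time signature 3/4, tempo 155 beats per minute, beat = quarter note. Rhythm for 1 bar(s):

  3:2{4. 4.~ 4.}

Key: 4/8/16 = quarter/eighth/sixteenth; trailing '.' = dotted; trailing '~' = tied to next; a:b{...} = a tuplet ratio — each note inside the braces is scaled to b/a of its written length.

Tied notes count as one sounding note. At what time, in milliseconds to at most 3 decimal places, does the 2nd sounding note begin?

note 2 onset = 1b = 387.097ms

1. 0.0ms @ 0 + 387.097ms (1)
2. 387.097ms @ 1 + 774.194ms (2)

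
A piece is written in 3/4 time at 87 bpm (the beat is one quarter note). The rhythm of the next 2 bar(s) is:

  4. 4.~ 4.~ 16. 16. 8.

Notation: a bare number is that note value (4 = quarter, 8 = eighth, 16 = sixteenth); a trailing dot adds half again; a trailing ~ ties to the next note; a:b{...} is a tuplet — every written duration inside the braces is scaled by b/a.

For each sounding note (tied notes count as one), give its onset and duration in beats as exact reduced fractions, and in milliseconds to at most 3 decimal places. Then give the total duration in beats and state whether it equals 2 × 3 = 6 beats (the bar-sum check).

1) 0.0ms=0b +1034.483ms=3/2b
2) 1034.483ms=3/2b +2327.586ms=27/8b
3) 3362.069ms=39/8b +258.621ms=3/8b
4) 3620.69ms=21/4b +517.241ms=3/4b
Σ=6b of 6 (87bpm 3/4) — PASS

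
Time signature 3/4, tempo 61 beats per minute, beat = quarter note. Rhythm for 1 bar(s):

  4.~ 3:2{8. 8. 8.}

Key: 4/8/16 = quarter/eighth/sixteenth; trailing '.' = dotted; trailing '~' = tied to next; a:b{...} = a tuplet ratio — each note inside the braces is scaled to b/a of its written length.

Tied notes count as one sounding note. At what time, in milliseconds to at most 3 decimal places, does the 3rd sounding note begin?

1. 0.0ms @ 0 + 1967.213ms (2)
2. 1967.213ms @ 2 + 491.803ms (1/2)
3. 2459.016ms @ 5/2 + 491.803ms (1/2)

note 3 onset = 5/2b = 2459.016ms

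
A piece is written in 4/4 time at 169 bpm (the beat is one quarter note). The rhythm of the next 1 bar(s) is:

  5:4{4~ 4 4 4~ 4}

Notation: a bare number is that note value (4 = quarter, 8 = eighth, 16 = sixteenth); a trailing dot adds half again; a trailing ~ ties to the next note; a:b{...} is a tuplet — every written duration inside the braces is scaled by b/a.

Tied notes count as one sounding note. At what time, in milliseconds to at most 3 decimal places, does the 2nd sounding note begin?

note 2 onset = 8/5b = 568.047ms

1. 0.0ms @ 0 + 568.047ms (8/5)
2. 568.047ms @ 8/5 + 284.024ms (4/5)
3. 852.071ms @ 12/5 + 568.047ms (8/5)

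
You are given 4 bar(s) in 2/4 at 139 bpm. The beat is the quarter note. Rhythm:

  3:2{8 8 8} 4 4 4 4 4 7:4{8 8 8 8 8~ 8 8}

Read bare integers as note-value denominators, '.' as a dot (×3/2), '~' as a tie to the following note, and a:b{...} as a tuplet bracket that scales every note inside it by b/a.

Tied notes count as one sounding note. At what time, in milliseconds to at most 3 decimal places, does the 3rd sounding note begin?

1. 0.0ms @ 0 + 143.885ms (1/3)
2. 143.885ms @ 1/3 + 143.885ms (1/3)
3. 287.77ms @ 2/3 + 143.885ms (1/3)
4. 431.655ms @ 1 + 431.655ms (1)
5. 863.309ms @ 2 + 431.655ms (1)
6. 1294.964ms @ 3 + 431.655ms (1)
7. 1726.619ms @ 4 + 431.655ms (1)
8. 2158.273ms @ 5 + 431.655ms (1)
9. 2589.928ms @ 6 + 123.33ms (2/7)
10. 2713.258ms @ 44/7 + 123.33ms (2/7)
11. 2836.588ms @ 46/7 + 123.33ms (2/7)
12. 2959.918ms @ 48/7 + 123.33ms (2/7)
13. 3083.248ms @ 50/7 + 246.66ms (4/7)
14. 3329.908ms @ 54/7 + 123.33ms (2/7)

note 3 onset = 2/3b = 287.77ms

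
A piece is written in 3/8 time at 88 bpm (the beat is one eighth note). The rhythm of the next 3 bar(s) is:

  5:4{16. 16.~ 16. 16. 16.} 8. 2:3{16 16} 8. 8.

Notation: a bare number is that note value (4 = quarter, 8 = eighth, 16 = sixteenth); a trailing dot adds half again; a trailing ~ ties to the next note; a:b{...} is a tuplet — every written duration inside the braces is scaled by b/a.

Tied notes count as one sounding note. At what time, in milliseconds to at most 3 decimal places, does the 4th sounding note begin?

1. 0.0ms @ 0 + 409.091ms (3/5)
2. 409.091ms @ 3/5 + 818.182ms (6/5)
3. 1227.273ms @ 9/5 + 409.091ms (3/5)
4. 1636.364ms @ 12/5 + 409.091ms (3/5)
5. 2045.455ms @ 3 + 1022.727ms (3/2)
6. 3068.182ms @ 9/2 + 511.364ms (3/4)
7. 3579.545ms @ 21/4 + 511.364ms (3/4)
8. 4090.909ms @ 6 + 1022.727ms (3/2)
9. 5113.636ms @ 15/2 + 1022.727ms (3/2)

note 4 onset = 12/5b = 1636.364ms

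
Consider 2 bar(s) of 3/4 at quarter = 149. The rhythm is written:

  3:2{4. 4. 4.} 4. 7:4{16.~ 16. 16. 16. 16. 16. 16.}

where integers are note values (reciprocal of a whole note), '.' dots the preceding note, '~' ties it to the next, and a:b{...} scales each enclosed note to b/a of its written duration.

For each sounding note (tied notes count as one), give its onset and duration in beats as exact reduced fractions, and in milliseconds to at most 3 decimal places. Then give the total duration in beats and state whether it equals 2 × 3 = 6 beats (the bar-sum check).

1) 0.0ms=0b +402.685ms=1b
2) 402.685ms=1b +402.685ms=1b
3) 805.369ms=2b +402.685ms=1b
4) 1208.054ms=3b +604.027ms=3/2b
5) 1812.081ms=9/2b +172.579ms=3/7b
6) 1984.66ms=69/14b +86.29ms=3/14b
7) 2070.949ms=36/7b +86.29ms=3/14b
8) 2157.239ms=75/14b +86.29ms=3/14b
9) 2243.528ms=39/7b +86.29ms=3/14b
10) 2329.818ms=81/14b +86.29ms=3/14b
Σ=6b of 6 (149bpm 3/4) — PASS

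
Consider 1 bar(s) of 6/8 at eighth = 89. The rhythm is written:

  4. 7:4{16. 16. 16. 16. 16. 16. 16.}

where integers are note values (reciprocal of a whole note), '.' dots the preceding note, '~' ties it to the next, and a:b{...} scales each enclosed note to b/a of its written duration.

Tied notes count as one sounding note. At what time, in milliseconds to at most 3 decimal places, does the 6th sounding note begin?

1. 0.0ms @ 0 + 2022.472ms (3)
2. 2022.472ms @ 3 + 288.925ms (3/7)
3. 2311.396ms @ 24/7 + 288.925ms (3/7)
4. 2600.321ms @ 27/7 + 288.925ms (3/7)
5. 2889.246ms @ 30/7 + 288.925ms (3/7)
6. 3178.17ms @ 33/7 + 288.925ms (3/7)
7. 3467.095ms @ 36/7 + 288.925ms (3/7)
8. 3756.019ms @ 39/7 + 288.925ms (3/7)

note 6 onset = 33/7b = 3178.17ms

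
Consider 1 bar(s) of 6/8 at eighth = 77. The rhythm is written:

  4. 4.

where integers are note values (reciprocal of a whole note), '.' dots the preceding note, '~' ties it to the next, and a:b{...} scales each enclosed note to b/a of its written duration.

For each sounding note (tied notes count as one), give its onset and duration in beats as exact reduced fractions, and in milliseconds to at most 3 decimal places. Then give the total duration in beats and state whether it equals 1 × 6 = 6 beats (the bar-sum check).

1) 0.0ms=0b +2337.662ms=3b
2) 2337.662ms=3b +2337.662ms=3b
Σ=6b of 6 (77bpm 6/8) — PASS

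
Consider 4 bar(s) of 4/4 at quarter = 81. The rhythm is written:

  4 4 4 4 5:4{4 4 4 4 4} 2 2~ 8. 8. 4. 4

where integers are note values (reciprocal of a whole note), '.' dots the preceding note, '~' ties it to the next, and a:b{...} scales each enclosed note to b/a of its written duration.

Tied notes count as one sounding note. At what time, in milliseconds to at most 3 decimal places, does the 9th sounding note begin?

note 9 onset = 36/5b = 5333.333ms

1. 0.0ms @ 0 + 740.741ms (1)
2. 740.741ms @ 1 + 740.741ms (1)
3. 1481.481ms @ 2 + 740.741ms (1)
4. 2222.222ms @ 3 + 740.741ms (1)
5. 2962.963ms @ 4 + 592.593ms (4/5)
6. 3555.556ms @ 24/5 + 592.593ms (4/5)
7. 4148.148ms @ 28/5 + 592.593ms (4/5)
8. 4740.741ms @ 32/5 + 592.593ms (4/5)
9. 5333.333ms @ 36/5 + 592.593ms (4/5)
10. 5925.926ms @ 8 + 1481.481ms (2)
11. 7407.407ms @ 10 + 2037.037ms (11/4)
12. 9444.444ms @ 51/4 + 555.556ms (3/4)
13. 10000.0ms @ 27/2 + 1111.111ms (3/2)
14. 11111.111ms @ 15 + 740.741ms (1)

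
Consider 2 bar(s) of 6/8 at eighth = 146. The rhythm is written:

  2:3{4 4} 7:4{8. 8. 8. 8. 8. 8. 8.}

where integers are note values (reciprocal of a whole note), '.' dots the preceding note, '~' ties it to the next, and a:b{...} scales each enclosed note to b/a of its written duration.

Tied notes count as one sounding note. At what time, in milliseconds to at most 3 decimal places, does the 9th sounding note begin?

1. 0.0ms @ 0 + 1232.877ms (3)
2. 1232.877ms @ 3 + 1232.877ms (3)
3. 2465.753ms @ 6 + 352.25ms (6/7)
4. 2818.004ms @ 48/7 + 352.25ms (6/7)
5. 3170.254ms @ 54/7 + 352.25ms (6/7)
6. 3522.505ms @ 60/7 + 352.25ms (6/7)
7. 3874.755ms @ 66/7 + 352.25ms (6/7)
8. 4227.006ms @ 72/7 + 352.25ms (6/7)
9. 4579.256ms @ 78/7 + 352.25ms (6/7)

note 9 onset = 78/7b = 4579.256ms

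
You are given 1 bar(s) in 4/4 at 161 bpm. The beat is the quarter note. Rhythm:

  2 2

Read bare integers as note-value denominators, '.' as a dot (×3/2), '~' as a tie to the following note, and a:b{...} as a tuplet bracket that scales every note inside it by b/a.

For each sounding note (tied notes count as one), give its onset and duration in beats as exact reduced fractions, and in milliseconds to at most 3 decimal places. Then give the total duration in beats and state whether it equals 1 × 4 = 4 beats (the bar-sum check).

1) 0.0ms=0b +745.342ms=2b
2) 745.342ms=2b +745.342ms=2b
Σ=4b of 4 (161bpm 4/4) — PASS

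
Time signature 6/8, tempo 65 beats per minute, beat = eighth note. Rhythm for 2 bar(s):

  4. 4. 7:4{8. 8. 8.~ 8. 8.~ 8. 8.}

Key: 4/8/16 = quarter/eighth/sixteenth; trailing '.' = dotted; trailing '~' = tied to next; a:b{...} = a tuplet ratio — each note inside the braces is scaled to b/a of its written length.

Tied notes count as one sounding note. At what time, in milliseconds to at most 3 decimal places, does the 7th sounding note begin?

1. 0.0ms @ 0 + 2769.231ms (3)
2. 2769.231ms @ 3 + 2769.231ms (3)
3. 5538.462ms @ 6 + 791.209ms (6/7)
4. 6329.67ms @ 48/7 + 791.209ms (6/7)
5. 7120.879ms @ 54/7 + 1582.418ms (12/7)
6. 8703.297ms @ 66/7 + 1582.418ms (12/7)
7. 10285.714ms @ 78/7 + 791.209ms (6/7)

note 7 onset = 78/7b = 10285.714ms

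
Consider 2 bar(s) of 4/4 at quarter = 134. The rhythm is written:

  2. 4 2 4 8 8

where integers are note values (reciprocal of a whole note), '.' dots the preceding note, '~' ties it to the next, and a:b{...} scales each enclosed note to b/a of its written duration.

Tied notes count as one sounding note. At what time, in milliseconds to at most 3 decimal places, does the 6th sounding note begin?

1. 0.0ms @ 0 + 1343.284ms (3)
2. 1343.284ms @ 3 + 447.761ms (1)
3. 1791.045ms @ 4 + 895.522ms (2)
4. 2686.567ms @ 6 + 447.761ms (1)
5. 3134.328ms @ 7 + 223.881ms (1/2)
6. 3358.209ms @ 15/2 + 223.881ms (1/2)

note 6 onset = 15/2b = 3358.209ms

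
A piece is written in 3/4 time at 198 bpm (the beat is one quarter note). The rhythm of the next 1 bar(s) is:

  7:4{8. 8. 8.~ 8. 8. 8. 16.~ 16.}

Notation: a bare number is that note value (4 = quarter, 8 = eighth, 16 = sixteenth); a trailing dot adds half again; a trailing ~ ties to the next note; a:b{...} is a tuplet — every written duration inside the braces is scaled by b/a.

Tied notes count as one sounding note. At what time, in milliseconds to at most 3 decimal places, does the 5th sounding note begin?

1. 0.0ms @ 0 + 129.87ms (3/7)
2. 129.87ms @ 3/7 + 129.87ms (3/7)
3. 259.74ms @ 6/7 + 259.74ms (6/7)
4. 519.481ms @ 12/7 + 129.87ms (3/7)
5. 649.351ms @ 15/7 + 129.87ms (3/7)
6. 779.221ms @ 18/7 + 129.87ms (3/7)

note 5 onset = 15/7b = 649.351ms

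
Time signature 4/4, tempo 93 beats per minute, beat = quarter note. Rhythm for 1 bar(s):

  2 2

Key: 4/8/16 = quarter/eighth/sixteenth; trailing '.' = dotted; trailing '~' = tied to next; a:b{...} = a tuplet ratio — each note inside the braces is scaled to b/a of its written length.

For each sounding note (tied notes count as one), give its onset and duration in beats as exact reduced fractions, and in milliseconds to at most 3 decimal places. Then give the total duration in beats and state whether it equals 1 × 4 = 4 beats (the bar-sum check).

1) 0.0ms=0b +1290.323ms=2b
2) 1290.323ms=2b +1290.323ms=2b
Σ=4b of 4 (93bpm 4/4) — PASS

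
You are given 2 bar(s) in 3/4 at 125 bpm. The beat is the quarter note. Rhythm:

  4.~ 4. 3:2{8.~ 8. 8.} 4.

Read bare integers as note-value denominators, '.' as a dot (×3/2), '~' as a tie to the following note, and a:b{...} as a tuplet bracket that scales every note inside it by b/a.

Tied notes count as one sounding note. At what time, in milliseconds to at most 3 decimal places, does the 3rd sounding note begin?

1. 0.0ms @ 0 + 1440.0ms (3)
2. 1440.0ms @ 3 + 480.0ms (1)
3. 1920.0ms @ 4 + 240.0ms (1/2)
4. 2160.0ms @ 9/2 + 720.0ms (3/2)

note 3 onset = 4b = 1920.0ms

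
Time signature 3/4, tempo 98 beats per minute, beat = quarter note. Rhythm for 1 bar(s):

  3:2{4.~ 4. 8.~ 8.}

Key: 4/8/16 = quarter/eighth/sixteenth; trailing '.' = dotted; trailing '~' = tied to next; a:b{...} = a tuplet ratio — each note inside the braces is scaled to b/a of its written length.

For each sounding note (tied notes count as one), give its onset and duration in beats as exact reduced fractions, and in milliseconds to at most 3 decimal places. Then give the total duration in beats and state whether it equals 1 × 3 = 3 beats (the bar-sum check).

1) 0.0ms=0b +1224.49ms=2b
2) 1224.49ms=2b +612.245ms=1b
Σ=3b of 3 (98bpm 3/4) — PASS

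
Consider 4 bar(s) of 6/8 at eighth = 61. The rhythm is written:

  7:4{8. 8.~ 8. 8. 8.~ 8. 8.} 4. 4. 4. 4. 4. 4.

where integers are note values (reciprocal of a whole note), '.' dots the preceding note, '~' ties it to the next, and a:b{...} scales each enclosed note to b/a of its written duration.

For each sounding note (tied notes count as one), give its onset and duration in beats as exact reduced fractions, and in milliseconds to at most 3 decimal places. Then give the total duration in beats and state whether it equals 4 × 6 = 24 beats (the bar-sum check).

1) 0.0ms=0b +843.091ms=6/7b
2) 843.091ms=6/7b +1686.183ms=12/7b
3) 2529.274ms=18/7b +843.091ms=6/7b
4) 3372.365ms=24/7b +1686.183ms=12/7b
5) 5058.548ms=36/7b +843.091ms=6/7b
6) 5901.639ms=6b +2950.82ms=3b
7) 8852.459ms=9b +2950.82ms=3b
8) 11803.279ms=12b +2950.82ms=3b
9) 14754.098ms=15b +2950.82ms=3b
10) 17704.918ms=18b +2950.82ms=3b
11) 20655.738ms=21b +2950.82ms=3b
Σ=24b of 24 (61bpm 6/8) — PASS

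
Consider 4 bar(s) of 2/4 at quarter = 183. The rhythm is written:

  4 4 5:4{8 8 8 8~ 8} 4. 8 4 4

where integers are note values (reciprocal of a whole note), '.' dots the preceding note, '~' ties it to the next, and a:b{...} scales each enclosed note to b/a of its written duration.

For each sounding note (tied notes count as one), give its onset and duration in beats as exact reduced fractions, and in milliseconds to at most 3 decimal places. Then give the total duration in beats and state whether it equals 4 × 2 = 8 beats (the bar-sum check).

1) 0.0ms=0b +327.869ms=1b
2) 327.869ms=1b +327.869ms=1b
3) 655.738ms=2b +131.148ms=2/5b
4) 786.885ms=12/5b +131.148ms=2/5b
5) 918.033ms=14/5b +131.148ms=2/5b
6) 1049.18ms=16/5b +262.295ms=4/5b
7) 1311.475ms=4b +491.803ms=3/2b
8) 1803.279ms=11/2b +163.934ms=1/2b
9) 1967.213ms=6b +327.869ms=1b
10) 2295.082ms=7b +327.869ms=1b
Σ=8b of 8 (183bpm 2/4) — PASS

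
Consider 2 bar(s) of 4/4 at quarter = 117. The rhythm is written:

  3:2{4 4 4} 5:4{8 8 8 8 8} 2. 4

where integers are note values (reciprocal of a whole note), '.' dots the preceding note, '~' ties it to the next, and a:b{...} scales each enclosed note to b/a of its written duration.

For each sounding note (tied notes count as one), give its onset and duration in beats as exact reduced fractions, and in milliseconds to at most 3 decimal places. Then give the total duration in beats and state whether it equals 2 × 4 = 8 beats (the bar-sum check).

1) 0.0ms=0b +341.88ms=2/3b
2) 341.88ms=2/3b +341.88ms=2/3b
3) 683.761ms=4/3b +341.88ms=2/3b
4) 1025.641ms=2b +205.128ms=2/5b
5) 1230.769ms=12/5b +205.128ms=2/5b
6) 1435.897ms=14/5b +205.128ms=2/5b
7) 1641.026ms=16/5b +205.128ms=2/5b
8) 1846.154ms=18/5b +205.128ms=2/5b
9) 2051.282ms=4b +1538.462ms=3b
10) 3589.744ms=7b +512.821ms=1b
Σ=8b of 8 (117bpm 4/4) — PASS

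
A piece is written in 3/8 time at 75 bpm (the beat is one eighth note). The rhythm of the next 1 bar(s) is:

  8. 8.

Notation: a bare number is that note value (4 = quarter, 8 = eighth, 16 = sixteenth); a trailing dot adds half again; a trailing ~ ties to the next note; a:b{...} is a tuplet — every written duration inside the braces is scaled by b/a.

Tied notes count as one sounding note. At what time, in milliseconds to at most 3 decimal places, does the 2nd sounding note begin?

note 2 onset = 3/2b = 1200.0ms

1. 0.0ms @ 0 + 1200.0ms (3/2)
2. 1200.0ms @ 3/2 + 1200.0ms (3/2)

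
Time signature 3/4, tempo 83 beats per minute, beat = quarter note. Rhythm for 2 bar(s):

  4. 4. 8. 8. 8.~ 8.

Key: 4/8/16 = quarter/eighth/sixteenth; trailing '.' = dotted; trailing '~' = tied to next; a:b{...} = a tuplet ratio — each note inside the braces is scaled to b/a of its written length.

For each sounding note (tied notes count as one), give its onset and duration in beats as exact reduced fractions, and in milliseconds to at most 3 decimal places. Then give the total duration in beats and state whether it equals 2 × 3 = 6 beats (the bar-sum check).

1) 0.0ms=0b +1084.337ms=3/2b
2) 1084.337ms=3/2b +1084.337ms=3/2b
3) 2168.675ms=3b +542.169ms=3/4b
4) 2710.843ms=15/4b +542.169ms=3/4b
5) 3253.012ms=9/2b +1084.337ms=3/2b
Σ=6b of 6 (83bpm 3/4) — PASS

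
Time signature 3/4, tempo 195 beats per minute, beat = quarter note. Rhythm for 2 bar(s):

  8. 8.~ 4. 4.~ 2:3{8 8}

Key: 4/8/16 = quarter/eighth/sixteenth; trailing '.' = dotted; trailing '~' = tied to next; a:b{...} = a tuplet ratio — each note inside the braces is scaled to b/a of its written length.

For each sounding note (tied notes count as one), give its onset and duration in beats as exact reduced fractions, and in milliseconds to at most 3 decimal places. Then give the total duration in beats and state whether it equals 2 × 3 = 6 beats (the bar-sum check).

1) 0.0ms=0b +230.769ms=3/4b
2) 230.769ms=3/4b +692.308ms=9/4b
3) 923.077ms=3b +692.308ms=9/4b
4) 1615.385ms=21/4b +230.769ms=3/4b
Σ=6b of 6 (195bpm 3/4) — PASS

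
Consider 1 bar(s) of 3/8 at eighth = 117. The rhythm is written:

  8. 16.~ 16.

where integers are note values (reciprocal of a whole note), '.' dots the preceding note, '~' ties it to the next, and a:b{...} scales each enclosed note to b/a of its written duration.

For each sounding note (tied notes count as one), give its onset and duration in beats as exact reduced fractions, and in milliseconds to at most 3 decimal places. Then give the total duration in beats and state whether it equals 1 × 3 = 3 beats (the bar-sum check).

1) 0.0ms=0b +769.231ms=3/2b
2) 769.231ms=3/2b +769.231ms=3/2b
Σ=3b of 3 (117bpm 3/8) — PASS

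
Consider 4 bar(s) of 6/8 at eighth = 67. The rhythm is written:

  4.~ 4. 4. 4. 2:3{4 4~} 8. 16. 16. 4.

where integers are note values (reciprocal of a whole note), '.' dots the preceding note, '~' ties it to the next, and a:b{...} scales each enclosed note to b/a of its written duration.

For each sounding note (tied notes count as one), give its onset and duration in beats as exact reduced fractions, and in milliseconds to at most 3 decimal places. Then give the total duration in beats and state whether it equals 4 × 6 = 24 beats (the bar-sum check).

1) 0.0ms=0b +5373.134ms=6b
2) 5373.134ms=6b +2686.567ms=3b
3) 8059.701ms=9b +2686.567ms=3b
4) 10746.269ms=12b +2686.567ms=3b
5) 13432.836ms=15b +4029.851ms=9/2b
6) 17462.687ms=39/2b +671.642ms=3/4b
7) 18134.328ms=81/4b +671.642ms=3/4b
8) 18805.97ms=21b +2686.567ms=3b
Σ=24b of 24 (67bpm 6/8) — PASS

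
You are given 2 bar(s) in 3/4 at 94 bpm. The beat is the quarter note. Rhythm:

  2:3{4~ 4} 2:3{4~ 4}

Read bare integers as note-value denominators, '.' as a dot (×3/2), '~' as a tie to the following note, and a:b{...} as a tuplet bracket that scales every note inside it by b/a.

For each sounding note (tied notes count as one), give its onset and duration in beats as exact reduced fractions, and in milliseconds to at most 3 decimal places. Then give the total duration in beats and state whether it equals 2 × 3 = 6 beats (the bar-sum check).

1) 0.0ms=0b +1914.894ms=3b
2) 1914.894ms=3b +1914.894ms=3b
Σ=6b of 6 (94bpm 3/4) — PASS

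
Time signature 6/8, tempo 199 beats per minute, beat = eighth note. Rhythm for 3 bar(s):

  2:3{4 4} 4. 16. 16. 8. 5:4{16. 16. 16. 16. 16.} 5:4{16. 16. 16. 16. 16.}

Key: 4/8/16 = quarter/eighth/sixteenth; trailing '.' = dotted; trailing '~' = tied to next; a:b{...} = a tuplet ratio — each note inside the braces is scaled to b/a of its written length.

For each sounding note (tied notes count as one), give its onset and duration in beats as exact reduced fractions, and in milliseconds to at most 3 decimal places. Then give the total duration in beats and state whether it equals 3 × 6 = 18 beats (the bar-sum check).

1) 0.0ms=0b +904.523ms=3b
2) 904.523ms=3b +904.523ms=3b
3) 1809.045ms=6b +904.523ms=3b
4) 2713.568ms=9b +226.131ms=3/4b
5) 2939.698ms=39/4b +226.131ms=3/4b
6) 3165.829ms=21/2b +452.261ms=3/2b
7) 3618.09ms=12b +180.905ms=3/5b
8) 3798.995ms=63/5b +180.905ms=3/5b
9) 3979.899ms=66/5b +180.905ms=3/5b
10) 4160.804ms=69/5b +180.905ms=3/5b
11) 4341.709ms=72/5b +180.905ms=3/5b
12) 4522.613ms=15b +180.905ms=3/5b
13) 4703.518ms=78/5b +180.905ms=3/5b
14) 4884.422ms=81/5b +180.905ms=3/5b
15) 5065.327ms=84/5b +180.905ms=3/5b
16) 5246.231ms=87/5b +180.905ms=3/5b
Σ=18b of 18 (199bpm 6/8) — PASS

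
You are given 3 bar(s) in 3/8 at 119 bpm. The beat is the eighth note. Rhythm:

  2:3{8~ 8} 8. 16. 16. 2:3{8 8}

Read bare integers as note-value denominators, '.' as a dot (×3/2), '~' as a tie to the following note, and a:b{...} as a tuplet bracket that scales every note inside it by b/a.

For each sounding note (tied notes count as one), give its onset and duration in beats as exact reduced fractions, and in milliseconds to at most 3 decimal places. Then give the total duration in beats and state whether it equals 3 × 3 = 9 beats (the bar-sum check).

1) 0.0ms=0b +1512.605ms=3b
2) 1512.605ms=3b +756.303ms=3/2b
3) 2268.908ms=9/2b +378.151ms=3/4b
4) 2647.059ms=21/4b +378.151ms=3/4b
5) 3025.21ms=6b +756.303ms=3/2b
6) 3781.513ms=15/2b +756.303ms=3/2b
Σ=9b of 9 (119bpm 3/8) — PASS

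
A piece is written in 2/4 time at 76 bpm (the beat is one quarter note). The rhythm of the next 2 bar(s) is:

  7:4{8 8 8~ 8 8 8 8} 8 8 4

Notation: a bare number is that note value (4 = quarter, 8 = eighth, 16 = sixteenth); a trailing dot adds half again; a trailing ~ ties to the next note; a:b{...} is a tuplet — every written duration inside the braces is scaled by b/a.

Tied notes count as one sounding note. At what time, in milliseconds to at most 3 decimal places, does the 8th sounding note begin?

note 8 onset = 5/2b = 1973.684ms

1. 0.0ms @ 0 + 225.564ms (2/7)
2. 225.564ms @ 2/7 + 225.564ms (2/7)
3. 451.128ms @ 4/7 + 451.128ms (4/7)
4. 902.256ms @ 8/7 + 225.564ms (2/7)
5. 1127.82ms @ 10/7 + 225.564ms (2/7)
6. 1353.383ms @ 12/7 + 225.564ms (2/7)
7. 1578.947ms @ 2 + 394.737ms (1/2)
8. 1973.684ms @ 5/2 + 394.737ms (1/2)
9. 2368.421ms @ 3 + 789.474ms (1)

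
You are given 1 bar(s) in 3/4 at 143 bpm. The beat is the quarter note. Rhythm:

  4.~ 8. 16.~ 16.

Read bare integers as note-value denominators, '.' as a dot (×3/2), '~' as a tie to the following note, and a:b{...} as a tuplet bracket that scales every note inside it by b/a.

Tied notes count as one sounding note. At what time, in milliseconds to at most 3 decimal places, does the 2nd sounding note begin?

note 2 onset = 9/4b = 944.056ms

1. 0.0ms @ 0 + 944.056ms (9/4)
2. 944.056ms @ 9/4 + 314.685ms (3/4)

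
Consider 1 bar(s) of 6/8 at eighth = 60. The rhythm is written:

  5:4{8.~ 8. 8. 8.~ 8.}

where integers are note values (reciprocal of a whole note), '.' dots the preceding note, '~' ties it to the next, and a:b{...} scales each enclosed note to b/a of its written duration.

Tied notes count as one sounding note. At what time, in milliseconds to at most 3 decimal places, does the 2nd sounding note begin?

1. 0.0ms @ 0 + 2400.0ms (12/5)
2. 2400.0ms @ 12/5 + 1200.0ms (6/5)
3. 3600.0ms @ 18/5 + 2400.0ms (12/5)

note 2 onset = 12/5b = 2400.0ms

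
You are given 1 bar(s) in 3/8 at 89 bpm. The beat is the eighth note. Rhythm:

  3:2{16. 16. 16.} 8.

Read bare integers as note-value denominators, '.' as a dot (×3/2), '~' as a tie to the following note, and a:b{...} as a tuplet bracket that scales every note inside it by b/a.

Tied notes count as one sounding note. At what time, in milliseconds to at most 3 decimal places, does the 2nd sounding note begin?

1. 0.0ms @ 0 + 337.079ms (1/2)
2. 337.079ms @ 1/2 + 337.079ms (1/2)
3. 674.157ms @ 1 + 337.079ms (1/2)
4. 1011.236ms @ 3/2 + 1011.236ms (3/2)

note 2 onset = 1/2b = 337.079ms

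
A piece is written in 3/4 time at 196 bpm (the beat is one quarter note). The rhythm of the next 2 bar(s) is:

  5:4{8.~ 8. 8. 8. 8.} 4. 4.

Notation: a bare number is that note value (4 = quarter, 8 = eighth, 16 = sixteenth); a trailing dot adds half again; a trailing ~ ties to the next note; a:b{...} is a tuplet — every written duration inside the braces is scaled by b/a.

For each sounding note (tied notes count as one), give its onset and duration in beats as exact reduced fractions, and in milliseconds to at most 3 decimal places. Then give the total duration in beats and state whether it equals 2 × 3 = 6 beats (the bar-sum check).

1) 0.0ms=0b +367.347ms=6/5b
2) 367.347ms=6/5b +183.673ms=3/5b
3) 551.02ms=9/5b +183.673ms=3/5b
4) 734.694ms=12/5b +183.673ms=3/5b
5) 918.367ms=3b +459.184ms=3/2b
6) 1377.551ms=9/2b +459.184ms=3/2b
Σ=6b of 6 (196bpm 3/4) — PASS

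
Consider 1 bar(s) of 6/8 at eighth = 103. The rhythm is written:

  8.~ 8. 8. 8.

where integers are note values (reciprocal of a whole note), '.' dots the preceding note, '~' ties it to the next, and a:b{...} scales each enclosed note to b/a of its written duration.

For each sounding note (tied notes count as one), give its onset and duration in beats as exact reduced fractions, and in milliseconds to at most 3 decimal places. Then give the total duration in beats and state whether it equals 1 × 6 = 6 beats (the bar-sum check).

1) 0.0ms=0b +1747.573ms=3b
2) 1747.573ms=3b +873.786ms=3/2b
3) 2621.359ms=9/2b +873.786ms=3/2b
Σ=6b of 6 (103bpm 6/8) — PASS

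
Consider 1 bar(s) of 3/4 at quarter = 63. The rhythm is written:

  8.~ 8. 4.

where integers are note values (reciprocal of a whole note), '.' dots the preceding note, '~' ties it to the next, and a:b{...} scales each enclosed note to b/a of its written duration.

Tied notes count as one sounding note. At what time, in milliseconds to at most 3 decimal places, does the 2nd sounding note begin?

1. 0.0ms @ 0 + 1428.571ms (3/2)
2. 1428.571ms @ 3/2 + 1428.571ms (3/2)

note 2 onset = 3/2b = 1428.571ms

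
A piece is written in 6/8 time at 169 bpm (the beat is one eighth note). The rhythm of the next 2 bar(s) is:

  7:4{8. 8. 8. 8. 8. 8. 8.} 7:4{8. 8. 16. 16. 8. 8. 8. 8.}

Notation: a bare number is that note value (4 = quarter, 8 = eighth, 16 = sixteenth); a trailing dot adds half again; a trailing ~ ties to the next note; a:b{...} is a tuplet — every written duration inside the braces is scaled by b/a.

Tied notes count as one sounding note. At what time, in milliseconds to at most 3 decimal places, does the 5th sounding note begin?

note 5 onset = 24/7b = 1217.244ms

1. 0.0ms @ 0 + 304.311ms (6/7)
2. 304.311ms @ 6/7 + 304.311ms (6/7)
3. 608.622ms @ 12/7 + 304.311ms (6/7)
4. 912.933ms @ 18/7 + 304.311ms (6/7)
5. 1217.244ms @ 24/7 + 304.311ms (6/7)
6. 1521.555ms @ 30/7 + 304.311ms (6/7)
7. 1825.866ms @ 36/7 + 304.311ms (6/7)
8. 2130.178ms @ 6 + 304.311ms (6/7)
9. 2434.489ms @ 48/7 + 304.311ms (6/7)
10. 2738.8ms @ 54/7 + 152.156ms (3/7)
11. 2890.955ms @ 57/7 + 152.156ms (3/7)
12. 3043.111ms @ 60/7 + 304.311ms (6/7)
13. 3347.422ms @ 66/7 + 304.311ms (6/7)
14. 3651.733ms @ 72/7 + 304.311ms (6/7)
15. 3956.044ms @ 78/7 + 304.311ms (6/7)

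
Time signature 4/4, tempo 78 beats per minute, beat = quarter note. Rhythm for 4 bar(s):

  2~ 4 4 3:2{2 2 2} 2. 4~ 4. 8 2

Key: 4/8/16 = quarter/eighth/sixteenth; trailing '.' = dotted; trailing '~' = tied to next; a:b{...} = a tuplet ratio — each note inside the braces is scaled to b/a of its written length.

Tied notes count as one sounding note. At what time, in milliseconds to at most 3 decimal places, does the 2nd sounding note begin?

note 2 onset = 3b = 2307.692ms

1. 0.0ms @ 0 + 2307.692ms (3)
2. 2307.692ms @ 3 + 769.231ms (1)
3. 3076.923ms @ 4 + 1025.641ms (4/3)
4. 4102.564ms @ 16/3 + 1025.641ms (4/3)
5. 5128.205ms @ 20/3 + 1025.641ms (4/3)
6. 6153.846ms @ 8 + 2307.692ms (3)
7. 8461.538ms @ 11 + 1923.077ms (5/2)
8. 10384.615ms @ 27/2 + 384.615ms (1/2)
9. 10769.231ms @ 14 + 1538.462ms (2)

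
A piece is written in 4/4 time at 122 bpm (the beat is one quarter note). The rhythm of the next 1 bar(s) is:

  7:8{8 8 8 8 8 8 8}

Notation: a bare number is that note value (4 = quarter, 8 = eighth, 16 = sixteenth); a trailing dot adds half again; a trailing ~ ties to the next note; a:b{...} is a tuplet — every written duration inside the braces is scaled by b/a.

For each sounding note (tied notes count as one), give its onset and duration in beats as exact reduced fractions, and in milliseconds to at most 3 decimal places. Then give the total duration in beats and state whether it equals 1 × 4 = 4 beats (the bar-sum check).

1) 0.0ms=0b +281.03ms=4/7b
2) 281.03ms=4/7b +281.03ms=4/7b
3) 562.061ms=8/7b +281.03ms=4/7b
4) 843.091ms=12/7b +281.03ms=4/7b
5) 1124.122ms=16/7b +281.03ms=4/7b
6) 1405.152ms=20/7b +281.03ms=4/7b
7) 1686.183ms=24/7b +281.03ms=4/7b
Σ=4b of 4 (122bpm 4/4) — PASS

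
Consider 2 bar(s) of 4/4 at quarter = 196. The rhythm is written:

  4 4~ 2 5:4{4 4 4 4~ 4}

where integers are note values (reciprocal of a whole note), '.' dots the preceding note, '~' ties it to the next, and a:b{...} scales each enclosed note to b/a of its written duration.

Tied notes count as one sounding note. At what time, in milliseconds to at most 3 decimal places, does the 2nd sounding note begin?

1. 0.0ms @ 0 + 306.122ms (1)
2. 306.122ms @ 1 + 918.367ms (3)
3. 1224.49ms @ 4 + 244.898ms (4/5)
4. 1469.388ms @ 24/5 + 244.898ms (4/5)
5. 1714.286ms @ 28/5 + 244.898ms (4/5)
6. 1959.184ms @ 32/5 + 489.796ms (8/5)

note 2 onset = 1b = 306.122ms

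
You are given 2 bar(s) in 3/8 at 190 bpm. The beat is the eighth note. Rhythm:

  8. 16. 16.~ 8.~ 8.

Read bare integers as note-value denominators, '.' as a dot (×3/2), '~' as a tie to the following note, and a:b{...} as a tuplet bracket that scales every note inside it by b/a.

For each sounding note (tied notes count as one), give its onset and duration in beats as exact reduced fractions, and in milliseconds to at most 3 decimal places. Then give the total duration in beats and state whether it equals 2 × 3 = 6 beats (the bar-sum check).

1) 0.0ms=0b +473.684ms=3/2b
2) 473.684ms=3/2b +236.842ms=3/4b
3) 710.526ms=9/4b +1184.211ms=15/4b
Σ=6b of 6 (190bpm 3/8) — PASS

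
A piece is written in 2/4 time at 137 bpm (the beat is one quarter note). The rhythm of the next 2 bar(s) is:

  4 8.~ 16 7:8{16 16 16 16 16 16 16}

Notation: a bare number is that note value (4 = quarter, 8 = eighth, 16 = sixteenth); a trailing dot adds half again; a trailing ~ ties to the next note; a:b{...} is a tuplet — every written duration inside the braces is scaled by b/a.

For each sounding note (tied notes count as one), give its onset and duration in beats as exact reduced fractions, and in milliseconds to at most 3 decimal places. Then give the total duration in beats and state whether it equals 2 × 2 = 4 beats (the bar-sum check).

1) 0.0ms=0b +437.956ms=1b
2) 437.956ms=1b +437.956ms=1b
3) 875.912ms=2b +125.13ms=2/7b
4) 1001.043ms=16/7b +125.13ms=2/7b
5) 1126.173ms=18/7b +125.13ms=2/7b
6) 1251.303ms=20/7b +125.13ms=2/7b
7) 1376.434ms=22/7b +125.13ms=2/7b
8) 1501.564ms=24/7b +125.13ms=2/7b
9) 1626.694ms=26/7b +125.13ms=2/7b
Σ=4b of 4 (137bpm 2/4) — PASS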